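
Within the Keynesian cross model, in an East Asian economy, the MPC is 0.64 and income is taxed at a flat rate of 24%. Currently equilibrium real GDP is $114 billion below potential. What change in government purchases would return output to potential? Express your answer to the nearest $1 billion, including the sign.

Spending multiplier = 1/(1 − c(1−t)) = 1/(1 − 0.64×0.76) = 1/0.5136 ≈ 1.947.
Need ΔY = +$114 billion, so ΔG = ΔY/k = (+$114 billion) × 0.5136 ≈ +$59 billion.
The government should increase government purchases by $59 billion.

+$59 billion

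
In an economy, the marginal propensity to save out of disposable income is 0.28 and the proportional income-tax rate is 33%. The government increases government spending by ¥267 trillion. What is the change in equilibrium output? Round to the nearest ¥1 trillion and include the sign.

MPC = 1 − MPS = 1 − 0.28 = 0.72.
Expenditure multiplier = 1/(1 − c(1−t)) = 1/(1 − 0.72×0.67) = 1/0.5176 ≈ 1.932.
ΔY = k × ΔG = (+¥267 trillion) / 0.5176 ≈ +¥516 trillion.

+¥516 trillion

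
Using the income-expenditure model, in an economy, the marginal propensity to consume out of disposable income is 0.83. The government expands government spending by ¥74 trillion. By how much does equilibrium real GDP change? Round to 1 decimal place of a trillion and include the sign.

Government-spending multiplier = 1/(1 − MPC) = 1/(1 − 0.83) = 1/0.17 ≈ 5.882.
ΔY = k × ΔG = (+¥74 trillion) / 0.17 ≈ +¥435.3 trillion.

+¥435.3 trillion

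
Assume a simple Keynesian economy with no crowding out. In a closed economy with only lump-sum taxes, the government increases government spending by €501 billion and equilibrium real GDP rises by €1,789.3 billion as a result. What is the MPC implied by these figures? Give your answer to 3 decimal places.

Implied spending multiplier k = ΔY/ΔG = 1,789.3/501 ≈ 3.5715.
Since k = 1/(1 − MPC), MPC = 1 − 1/k = 1 − ΔG/ΔY = 1 − 501/1,789.3 ≈ 0.720.

0.720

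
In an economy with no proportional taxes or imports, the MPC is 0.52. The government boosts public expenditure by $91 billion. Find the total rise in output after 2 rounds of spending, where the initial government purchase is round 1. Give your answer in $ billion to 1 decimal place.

$138.3 billion

Round 1 adds ΔG = $91 billion; each later round is MPC = 0.52 times the previous.
After 2 rounds: 91 + 47.32 = ΔG·(1 − c^2)/(1 − c) = 91 × (1 − 0.2704)/0.48 ≈ $138.3 billion.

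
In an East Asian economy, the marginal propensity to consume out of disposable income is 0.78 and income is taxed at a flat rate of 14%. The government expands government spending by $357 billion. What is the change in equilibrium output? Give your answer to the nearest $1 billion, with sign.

+$1,084 billion

Spending multiplier = 1/(1 − c(1−t)) = 1/(1 − 0.78×0.86) = 1/0.3292 ≈ 3.038.
ΔY = k × ΔG = (+$357 billion) / 0.3292 ≈ +$1,084 billion.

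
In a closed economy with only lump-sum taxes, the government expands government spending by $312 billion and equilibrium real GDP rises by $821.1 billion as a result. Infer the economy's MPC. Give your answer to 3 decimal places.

Implied spending multiplier k = ΔY/ΔG = 821.1/312 ≈ 2.6317.
Since k = 1/(1 − MPC), MPC = 1 − 1/k = 1 − ΔG/ΔY = 1 − 312/821.1 ≈ 0.620.

0.620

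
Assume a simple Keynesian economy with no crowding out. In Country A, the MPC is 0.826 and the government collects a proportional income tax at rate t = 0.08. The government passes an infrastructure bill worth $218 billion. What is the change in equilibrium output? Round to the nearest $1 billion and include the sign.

Government-spending multiplier = 1/(1 − c(1−t)) = 1/(1 − 0.826×0.92) = 1/0.24008 ≈ 4.165.
ΔY = k × ΔG = (+$218 billion) / 0.24008 ≈ +$908 billion.

+$908 billion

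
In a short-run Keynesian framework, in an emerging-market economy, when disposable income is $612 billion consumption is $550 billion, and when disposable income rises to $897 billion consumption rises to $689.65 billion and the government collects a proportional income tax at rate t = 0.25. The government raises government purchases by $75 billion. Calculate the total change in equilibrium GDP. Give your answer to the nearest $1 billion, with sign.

MPC = ΔC/ΔYd = (689.65 − 550)/(897 − 612) = 139.65/285 = 0.49.
Expenditure multiplier = 1/(1 − c(1−t)) = 1/(1 − 0.49×0.75) = 1/0.6325 ≈ 1.581.
ΔY = k × ΔG = (+$75 billion) / 0.6325 ≈ +$119 billion.

+$119 billion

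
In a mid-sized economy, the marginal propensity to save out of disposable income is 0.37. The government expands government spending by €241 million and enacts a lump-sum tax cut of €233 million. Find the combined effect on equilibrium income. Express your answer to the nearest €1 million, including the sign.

MPC = 1 − MPS = 1 − 0.37 = 0.63.
Expenditure multiplier = 1/(1 − MPC) = 1/(1 − 0.63) = 1/0.37 ≈ 2.703.
ΔG contributes k·ΔG = (+€241 million) / 0.37 ≈ +€651.4 million.
ΔT of −€233 million changes first-round spending by −c·ΔT = +€146.79 million, contributing k·(−c·ΔT) = (+€146.79 million) / 0.37 ≈ +€396.7 million.
Net ΔY = k(ΔG − c·ΔT) = (+€387.79 million) / 0.37 ≈ +€1,048 million.

+€1,048 million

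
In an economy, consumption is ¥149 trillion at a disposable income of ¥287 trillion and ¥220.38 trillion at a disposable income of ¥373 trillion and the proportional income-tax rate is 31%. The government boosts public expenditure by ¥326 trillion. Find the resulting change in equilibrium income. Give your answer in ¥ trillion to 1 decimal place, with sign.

+¥762.9 trillion

MPC = ΔC/ΔYd = (220.38 − 149)/(373 − 287) = 71.38/86 = 0.83.
Expenditure multiplier = 1/(1 − c(1−t)) = 1/(1 − 0.83×0.69) = 1/0.4273 ≈ 2.34.
ΔY = k × ΔG = (+¥326 trillion) / 0.4273 ≈ +¥762.9 trillion.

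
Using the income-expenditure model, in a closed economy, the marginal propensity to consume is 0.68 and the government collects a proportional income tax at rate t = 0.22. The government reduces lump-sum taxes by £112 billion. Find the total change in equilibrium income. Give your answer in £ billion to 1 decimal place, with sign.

A lump-sum tax change of −£112 billion shifts disposable income by +£112 billion; first-round consumption changes by −c × ΔT = −0.68 × (−£112 billion) = +£76.16 billion.
Expenditure multiplier = 1/(1 − c(1−t)) = 1/(1 − 0.68×0.78) = 1/0.4696 ≈ 2.129.
The tax multiplier is −c × k ≈ −1.448, so ΔY = k × (−c·ΔT) = (+£76.16 billion) / 0.4696 ≈ +£162.2 billion.

+£162.2 billion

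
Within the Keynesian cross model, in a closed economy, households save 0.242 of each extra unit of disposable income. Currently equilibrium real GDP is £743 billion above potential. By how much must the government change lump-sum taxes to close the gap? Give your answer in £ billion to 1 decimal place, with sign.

+£237.2 billion

MPC = 1 − MPS = 1 − 0.242 = 0.758.
Spending multiplier = 1/(1 − MPC) = 1/(1 − 0.758) = 1/0.242 ≈ 4.132.
Tax multiplier = −c·k = −0.758/0.242 ≈ −3.132. Need ΔY = −£743 billion, so ΔT = ΔY/(−c·k) = −(−£743 billion) × 0.242 / 0.758 ≈ +£237.2 billion.
The government should raise lump-sum taxes by £237.2 billion.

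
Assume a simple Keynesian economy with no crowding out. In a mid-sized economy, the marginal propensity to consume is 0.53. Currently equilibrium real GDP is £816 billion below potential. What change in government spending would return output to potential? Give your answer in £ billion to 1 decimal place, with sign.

+£383.5 billion

Spending multiplier = 1/(1 − MPC) = 1/(1 − 0.53) = 1/0.47 ≈ 2.128.
Need ΔY = +£816 billion, so ΔG = ΔY/k = (+£816 billion) × 0.47 ≈ +£383.5 billion.
The government should increase government spending by £383.5 billion.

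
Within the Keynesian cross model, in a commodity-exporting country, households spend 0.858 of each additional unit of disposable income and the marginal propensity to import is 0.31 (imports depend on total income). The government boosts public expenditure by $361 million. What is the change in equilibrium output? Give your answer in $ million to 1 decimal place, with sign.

+$798.7 million

Spending multiplier = 1/(1 − c + m) = 1/(1 − 0.858 + 0.31) = 1/0.452 ≈ 2.212.
ΔY = k × ΔG = (+$361 million) / 0.452 ≈ +$798.7 million.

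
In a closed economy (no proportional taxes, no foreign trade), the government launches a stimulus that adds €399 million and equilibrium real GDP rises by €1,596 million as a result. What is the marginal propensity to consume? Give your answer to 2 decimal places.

0.75

Implied spending multiplier k = ΔY/ΔG = 1,596/399 = 4.
Since k = 1/(1 − MPC), MPC = 1 − 1/k = 1 − ΔG/ΔY = 1 − 399/1,596 = 0.75.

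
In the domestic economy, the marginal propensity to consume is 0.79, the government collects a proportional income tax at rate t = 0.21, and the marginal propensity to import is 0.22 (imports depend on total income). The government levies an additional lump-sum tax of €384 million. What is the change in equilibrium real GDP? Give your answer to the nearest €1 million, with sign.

−€509 million

A lump-sum tax change of +€384 million shifts disposable income by −€384 million; first-round consumption changes by −c × ΔT = −0.79 × (+€384 million) = −€303.36 million.
Expenditure multiplier = 1/(1 − c(1−t) + m) = 1/(1 − 0.79×0.79 + 0.22) = 1/0.5959 ≈ 1.678.
The tax multiplier is −c × k ≈ −1.326, so ΔY = k × (−c·ΔT) = (−€303.36 million) / 0.5959 ≈ −€509 million.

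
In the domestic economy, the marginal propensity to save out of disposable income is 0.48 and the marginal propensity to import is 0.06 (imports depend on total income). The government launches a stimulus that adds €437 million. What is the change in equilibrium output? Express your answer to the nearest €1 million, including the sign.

MPC = 1 − MPS = 1 − 0.48 = 0.52.
Expenditure multiplier = 1/(1 − c + m) = 1/(1 − 0.52 + 0.06) = 1/0.54 ≈ 1.852.
ΔY = k × ΔG = (+€437 million) / 0.54 ≈ +€809 million.

+€809 million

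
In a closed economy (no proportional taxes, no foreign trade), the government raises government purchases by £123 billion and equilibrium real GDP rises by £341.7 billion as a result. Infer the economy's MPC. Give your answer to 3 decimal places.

0.640

Implied spending multiplier k = ΔY/ΔG = 341.7/123 ≈ 2.778.
Since k = 1/(1 − MPC), MPC = 1 − 1/k = 1 − ΔG/ΔY = 1 − 123/341.7 ≈ 0.640.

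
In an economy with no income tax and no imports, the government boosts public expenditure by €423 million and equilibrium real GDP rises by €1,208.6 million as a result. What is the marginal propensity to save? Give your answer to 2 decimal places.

0.35

Implied spending multiplier k = ΔY/ΔG = 1,208.6/423 ≈ 2.8572.
Since k = 1/(1 − MPC), MPC = 1 − 1/k = 1 − ΔG/ΔY = 1 − 423/1,208.6 ≈ 0.65.
MPS = 1 − MPC = 0.35.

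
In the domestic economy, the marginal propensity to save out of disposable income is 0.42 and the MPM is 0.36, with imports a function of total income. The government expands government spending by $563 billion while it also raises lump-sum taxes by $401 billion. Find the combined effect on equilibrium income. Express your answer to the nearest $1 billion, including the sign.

+$424 billion

MPC = 1 − MPS = 1 − 0.42 = 0.58.
Expenditure multiplier = 1/(1 − c + m) = 1/(1 − 0.58 + 0.36) = 1/0.78 ≈ 1.282.
ΔG contributes k·ΔG = (+$563 billion) / 0.78 ≈ +$721.8 billion.
ΔT of +$401 billion changes first-round spending by −c·ΔT = −$232.58 billion, contributing k·(−c·ΔT) = (−$232.58 billion) / 0.78 ≈ −$298.2 billion.
Net ΔY = k(ΔG − c·ΔT) = (+$330.42 billion) / 0.78 ≈ +$424 billion.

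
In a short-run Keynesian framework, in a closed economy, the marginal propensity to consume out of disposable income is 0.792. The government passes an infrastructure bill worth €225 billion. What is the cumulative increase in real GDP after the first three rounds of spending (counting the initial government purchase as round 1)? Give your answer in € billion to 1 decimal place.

Round 1 adds ΔG = €225 billion; each later round is MPC = 0.792 times the previous.
After 3 rounds: 225 + 178.2 + 141.1344 = ΔG·(1 − c^3)/(1 − c) = 225 × (1 − 0.496793088)/0.208 ≈ €544.3 billion.

€544.3 billion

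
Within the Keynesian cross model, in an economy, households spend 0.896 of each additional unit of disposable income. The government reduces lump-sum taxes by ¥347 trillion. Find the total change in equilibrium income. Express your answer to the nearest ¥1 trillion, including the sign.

A lump-sum tax change of −¥347 trillion shifts disposable income by +¥347 trillion; first-round consumption changes by −c × ΔT = −0.896 × (−¥347 trillion) = +¥310.912 trillion.
Expenditure multiplier = 1/(1 − MPC) = 1/(1 − 0.896) = 1/0.104 ≈ 9.615.
The tax multiplier is −c × k ≈ −8.615, so ΔY = k × (−c·ΔT) = (+¥310.912 trillion) / 0.104 ≈ +¥2,990 trillion.

+¥2,990 trillion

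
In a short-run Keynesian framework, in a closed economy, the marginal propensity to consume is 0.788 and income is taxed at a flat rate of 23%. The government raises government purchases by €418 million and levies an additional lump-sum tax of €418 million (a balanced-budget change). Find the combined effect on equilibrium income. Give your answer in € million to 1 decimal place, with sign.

+€225.3 million

Expenditure multiplier = 1/(1 − c(1−t)) = 1/(1 − 0.788×0.77) = 1/0.39324 ≈ 2.543.
ΔG contributes k·ΔG = (+€418 million) / 0.39324 ≈ +€1,063 million.
ΔT of +€418 million changes first-round spending by −c·ΔT = −€329.384 million, contributing k·(−c·ΔT) = (−€329.384 million) / 0.39324 ≈ −€837.6 million.
Net ΔY = k(ΔG − c·ΔT) = (+€88.616 million) / 0.39324 ≈ +€225.3 million.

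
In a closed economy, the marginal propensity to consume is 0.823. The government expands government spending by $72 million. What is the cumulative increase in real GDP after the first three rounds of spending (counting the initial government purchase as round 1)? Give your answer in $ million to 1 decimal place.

$180.0 million

Round 1 adds ΔG = $72 million; each later round is MPC = 0.823 times the previous.
After 3 rounds: 72 + 59.256 + 48.767688 = ΔG·(1 − c^3)/(1 − c) = 72 × (1 − 0.557441767)/0.177 ≈ $180 million.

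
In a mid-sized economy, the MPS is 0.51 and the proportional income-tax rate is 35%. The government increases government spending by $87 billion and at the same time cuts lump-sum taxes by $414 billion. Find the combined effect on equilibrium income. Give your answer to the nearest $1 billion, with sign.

MPC = 1 − MPS = 1 − 0.51 = 0.49.
Expenditure multiplier = 1/(1 − c(1−t)) = 1/(1 − 0.49×0.65) = 1/0.6815 ≈ 1.467.
ΔG contributes k·ΔG = (+$87 billion) / 0.6815 ≈ +$127.7 billion.
ΔT of −$414 billion changes first-round spending by −c·ΔT = +$202.86 billion, contributing k·(−c·ΔT) = (+$202.86 billion) / 0.6815 ≈ +$297.7 billion.
Net ΔY = k(ΔG − c·ΔT) = (+$289.86 billion) / 0.6815 ≈ +$425 billion.

+$425 billion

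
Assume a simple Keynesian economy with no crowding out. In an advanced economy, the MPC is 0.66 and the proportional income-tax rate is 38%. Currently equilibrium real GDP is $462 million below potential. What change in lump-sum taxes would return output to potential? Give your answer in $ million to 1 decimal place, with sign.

Spending multiplier = 1/(1 − c(1−t)) = 1/(1 − 0.66×0.62) = 1/0.5908 ≈ 1.693.
Tax multiplier = −c·k = −0.66/0.5908 ≈ −1.117. Need ΔY = +$462 million, so ΔT = ΔY/(−c·k) = −(+$462 million) × 0.5908 / 0.66 ≈ −$413.6 million.
The government should cut lump-sum taxes by $413.6 million.

−$413.6 million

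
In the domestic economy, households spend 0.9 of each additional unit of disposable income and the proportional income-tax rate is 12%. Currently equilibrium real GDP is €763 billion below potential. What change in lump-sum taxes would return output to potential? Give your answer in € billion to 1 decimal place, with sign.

Spending multiplier = 1/(1 − c(1−t)) = 1/(1 − 0.9×0.88) = 1/0.208 ≈ 4.808.
Tax multiplier = −c·k = −0.9/0.208 ≈ −4.327. Need ΔY = +€763 billion, so ΔT = ΔY/(−c·k) = −(+€763 billion) × 0.208 / 0.9 ≈ −€176.3 billion.
The government should cut lump-sum taxes by €176.3 billion.

−€176.3 billion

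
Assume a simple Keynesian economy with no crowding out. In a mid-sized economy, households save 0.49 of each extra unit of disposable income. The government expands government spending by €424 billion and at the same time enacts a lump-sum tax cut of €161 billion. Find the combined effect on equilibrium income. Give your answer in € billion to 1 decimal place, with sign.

+€1,032.9 billion

MPC = 1 − MPS = 1 − 0.49 = 0.51.
Expenditure multiplier = 1/(1 − MPC) = 1/(1 − 0.51) = 1/0.49 ≈ 2.041.
ΔG contributes k·ΔG = (+€424 billion) / 0.49 ≈ +€865.3 billion.
ΔT of −€161 billion changes first-round spending by −c·ΔT = +€82.11 billion, contributing k·(−c·ΔT) = (+€82.11 billion) / 0.49 ≈ +€167.6 billion.
Net ΔY = k(ΔG − c·ΔT) = (+€506.11 billion) / 0.49 ≈ +€1,032.9 billion.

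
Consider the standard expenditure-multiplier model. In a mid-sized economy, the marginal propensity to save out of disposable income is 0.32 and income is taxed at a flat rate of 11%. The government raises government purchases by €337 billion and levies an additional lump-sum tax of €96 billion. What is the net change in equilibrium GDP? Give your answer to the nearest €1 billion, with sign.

+€688 billion

MPC = 1 − MPS = 1 − 0.32 = 0.68.
Expenditure multiplier = 1/(1 − c(1−t)) = 1/(1 − 0.68×0.89) = 1/0.3948 ≈ 2.533.
ΔG contributes k·ΔG = (+€337 billion) / 0.3948 ≈ +€853.6 billion.
ΔT of +€96 billion changes first-round spending by −c·ΔT = −€65.28 billion, contributing k·(−c·ΔT) = (−€65.28 billion) / 0.3948 ≈ −€165.3 billion.
Net ΔY = k(ΔG − c·ΔT) = (+€271.72 billion) / 0.3948 ≈ +€688 billion.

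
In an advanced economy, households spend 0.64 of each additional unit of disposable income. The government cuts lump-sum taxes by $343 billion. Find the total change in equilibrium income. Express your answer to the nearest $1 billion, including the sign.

A lump-sum tax change of −$343 billion shifts disposable income by +$343 billion; first-round consumption changes by −c × ΔT = −0.64 × (−$343 billion) = +$219.52 billion.
Expenditure multiplier = 1/(1 − MPC) = 1/(1 − 0.64) = 1/0.36 ≈ 2.778.
The tax multiplier is −c × k ≈ −1.778, so ΔY = k × (−c·ΔT) = (+$219.52 billion) / 0.36 ≈ +$610 billion.

+$610 billion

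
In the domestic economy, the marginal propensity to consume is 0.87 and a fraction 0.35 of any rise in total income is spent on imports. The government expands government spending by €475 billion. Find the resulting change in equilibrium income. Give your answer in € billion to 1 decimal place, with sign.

Expenditure multiplier = 1/(1 − c + m) = 1/(1 − 0.87 + 0.35) = 1/0.48 ≈ 2.083.
ΔY = k × ΔG = (+€475 billion) / 0.48 ≈ +€989.6 billion.

+€989.6 billion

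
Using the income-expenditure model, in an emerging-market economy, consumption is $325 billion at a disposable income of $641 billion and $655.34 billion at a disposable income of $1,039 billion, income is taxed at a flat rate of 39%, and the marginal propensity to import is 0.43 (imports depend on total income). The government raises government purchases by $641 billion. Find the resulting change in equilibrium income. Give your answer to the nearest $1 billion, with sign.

+$694 billion

MPC = ΔC/ΔYd = (655.34 − 325)/(1,039 − 641) = 330.34/398 = 0.83.
Spending multiplier = 1/(1 − c(1−t) + m) = 1/(1 − 0.83×0.61 + 0.43) = 1/0.9237 ≈ 1.083.
ΔY = k × ΔG = (+$641 billion) / 0.9237 ≈ +$694 billion.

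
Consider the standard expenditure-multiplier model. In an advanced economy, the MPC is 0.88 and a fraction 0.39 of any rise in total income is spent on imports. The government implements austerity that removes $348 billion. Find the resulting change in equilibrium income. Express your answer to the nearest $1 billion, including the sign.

Government-spending multiplier = 1/(1 − c + m) = 1/(1 − 0.88 + 0.39) = 1/0.51 ≈ 1.961.
ΔY = k × ΔG = (−$348 billion) / 0.51 ≈ −$682 billion.

−$682 billion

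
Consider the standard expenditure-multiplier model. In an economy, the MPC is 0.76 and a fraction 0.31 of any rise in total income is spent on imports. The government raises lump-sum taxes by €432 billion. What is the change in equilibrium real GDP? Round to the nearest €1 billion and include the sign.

−€597 billion

A lump-sum tax change of +€432 billion shifts disposable income by −€432 billion; first-round consumption changes by −c × ΔT = −0.76 × (+€432 billion) = −€328.32 billion.
Expenditure multiplier = 1/(1 − c + m) = 1/(1 − 0.76 + 0.31) = 1/0.55 ≈ 1.818.
The tax multiplier is −c × k ≈ −1.382, so ΔY = k × (−c·ΔT) = (−€328.32 billion) / 0.55 ≈ −€597 billion.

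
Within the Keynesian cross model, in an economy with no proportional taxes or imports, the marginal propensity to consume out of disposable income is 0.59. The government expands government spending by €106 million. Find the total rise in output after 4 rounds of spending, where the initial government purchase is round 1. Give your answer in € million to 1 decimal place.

Round 1 adds ΔG = €106 million; each later round is MPC = 0.59 times the previous.
After 4 rounds: 106 + 62.54 + 36.8986 + 21.770174 = ΔG·(1 − c^4)/(1 − c) = 106 × (1 − 0.12117361)/0.41 ≈ €227.2 million.

€227.2 million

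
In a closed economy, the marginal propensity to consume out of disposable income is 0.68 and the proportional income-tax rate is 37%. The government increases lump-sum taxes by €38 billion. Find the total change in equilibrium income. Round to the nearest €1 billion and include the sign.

−€45 billion

A lump-sum tax change of +€38 billion shifts disposable income by −€38 billion; first-round consumption changes by −c × ΔT = −0.68 × (+€38 billion) = −€25.84 billion.
Expenditure multiplier = 1/(1 − c(1−t)) = 1/(1 − 0.68×0.63) = 1/0.5716 ≈ 1.749.
The tax multiplier is −c × k ≈ −1.19, so ΔY = k × (−c·ΔT) = (−€25.84 billion) / 0.5716 ≈ −€45 billion.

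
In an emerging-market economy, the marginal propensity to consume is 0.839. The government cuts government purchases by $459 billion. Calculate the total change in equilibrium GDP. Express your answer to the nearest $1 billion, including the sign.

Government-spending multiplier = 1/(1 − MPC) = 1/(1 − 0.839) = 1/0.161 ≈ 6.211.
ΔY = k × ΔG = (−$459 billion) / 0.161 ≈ −$2,851 billion.

−$2,851 billion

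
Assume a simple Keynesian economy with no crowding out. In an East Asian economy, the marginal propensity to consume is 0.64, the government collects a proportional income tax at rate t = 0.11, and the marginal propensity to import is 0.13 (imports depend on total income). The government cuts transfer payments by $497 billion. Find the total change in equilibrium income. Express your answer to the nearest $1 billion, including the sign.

−$568 billion

The transfer change shifts disposable income by −$497 billion, so first-round consumption changes by c·ΔTR = 0.64 × (−$497 billion) = −$318.08 billion.
Expenditure multiplier = 1/(1 − c(1−t) + m) = 1/(1 − 0.64×0.89 + 0.13) = 1/0.5604 ≈ 1.784.
The transfer multiplier is c × k ≈ 1.142, so ΔY = k × (c·ΔTR) = (−$318.08 billion) / 0.5604 ≈ −$568 billion.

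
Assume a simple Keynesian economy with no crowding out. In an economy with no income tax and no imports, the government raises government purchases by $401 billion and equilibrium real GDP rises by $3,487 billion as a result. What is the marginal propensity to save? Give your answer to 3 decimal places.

Implied spending multiplier k = ΔY/ΔG = 3,487/401 ≈ 8.6958.
Since k = 1/(1 − MPC), MPC = 1 − 1/k = 1 − ΔG/ΔY = 1 − 401/3,487 ≈ 0.885.
MPS = 1 − MPC = 0.115.

0.115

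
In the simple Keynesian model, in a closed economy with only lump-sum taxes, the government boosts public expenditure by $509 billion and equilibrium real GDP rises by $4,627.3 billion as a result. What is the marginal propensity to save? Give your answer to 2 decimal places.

0.11

Implied spending multiplier k = ΔY/ΔG = 4,627.3/509 ≈ 9.091.
Since k = 1/(1 − MPC), MPC = 1 − 1/k = 1 − ΔG/ΔY = 1 − 509/4,627.3 ≈ 0.89.
MPS = 1 − MPC = 0.11.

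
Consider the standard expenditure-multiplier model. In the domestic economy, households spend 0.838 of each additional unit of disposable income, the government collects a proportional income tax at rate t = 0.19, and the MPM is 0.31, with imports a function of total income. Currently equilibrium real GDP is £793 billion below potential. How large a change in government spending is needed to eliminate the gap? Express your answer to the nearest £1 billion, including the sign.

+£501 billion

Spending multiplier = 1/(1 − c(1−t) + m) = 1/(1 − 0.838×0.81 + 0.31) = 1/0.63122 ≈ 1.584.
Need ΔY = +£793 billion, so ΔG = ΔY/k = (+£793 billion) × 0.63122 ≈ +£501 billion.
The government should increase government spending by £501 billion.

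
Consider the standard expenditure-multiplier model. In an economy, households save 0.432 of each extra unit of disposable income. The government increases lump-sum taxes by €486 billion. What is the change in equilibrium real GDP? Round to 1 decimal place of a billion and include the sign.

MPC = 1 − MPS = 1 − 0.432 = 0.568.
A lump-sum tax change of +€486 billion shifts disposable income by −€486 billion; first-round consumption changes by −c × ΔT = −0.568 × (+€486 billion) = −€276.048 billion.
Expenditure multiplier = 1/(1 − MPC) = 1/(1 − 0.568) = 1/0.432 ≈ 2.315.
The tax multiplier is −c × k ≈ −1.315, so ΔY = k × (−c·ΔT) = (−€276.048 billion) / 0.432 = −€639 billion.

−€639.0 billion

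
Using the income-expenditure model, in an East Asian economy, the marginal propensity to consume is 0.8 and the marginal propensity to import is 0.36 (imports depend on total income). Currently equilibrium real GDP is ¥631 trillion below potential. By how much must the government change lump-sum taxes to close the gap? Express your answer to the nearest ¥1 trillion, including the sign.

Spending multiplier = 1/(1 − c + m) = 1/(1 − 0.8 + 0.36) = 1/0.56 ≈ 1.786.
Tax multiplier = −c·k = −0.8/0.56 ≈ −1.429. Need ΔY = +¥631 trillion, so ΔT = ΔY/(−c·k) = −(+¥631 trillion) × 0.56 / 0.8 ≈ −¥442 trillion.
The government should cut lump-sum taxes by ¥442 trillion.

−¥442 trillion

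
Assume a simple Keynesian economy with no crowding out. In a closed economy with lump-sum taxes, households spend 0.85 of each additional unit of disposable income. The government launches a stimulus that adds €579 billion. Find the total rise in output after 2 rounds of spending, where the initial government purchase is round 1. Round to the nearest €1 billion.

€1,071 billion

Round 1 adds ΔG = €579 billion; each later round is MPC = 0.85 times the previous.
After 2 rounds: 579 + 492.15 = ΔG·(1 − c^2)/(1 − c) = 579 × (1 − 0.7225)/0.15 ≈ €1,071 billion.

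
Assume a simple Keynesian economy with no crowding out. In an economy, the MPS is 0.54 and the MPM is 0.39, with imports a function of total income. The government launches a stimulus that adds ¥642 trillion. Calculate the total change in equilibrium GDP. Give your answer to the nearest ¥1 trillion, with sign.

MPC = 1 − MPS = 1 − 0.54 = 0.46.
Spending multiplier = 1/(1 − c + m) = 1/(1 − 0.46 + 0.39) = 1/0.93 ≈ 1.075.
ΔY = k × ΔG = (+¥642 trillion) / 0.93 ≈ +¥690 trillion.

+¥690 trillion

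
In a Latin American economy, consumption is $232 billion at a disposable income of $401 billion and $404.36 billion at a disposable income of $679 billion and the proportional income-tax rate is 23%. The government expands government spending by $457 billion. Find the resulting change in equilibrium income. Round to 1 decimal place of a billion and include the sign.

MPC = ΔC/ΔYd = (404.36 − 232)/(679 − 401) = 172.36/278 = 0.62.
Government-spending multiplier = 1/(1 − c(1−t)) = 1/(1 − 0.62×0.77) = 1/0.5226 ≈ 1.914.
ΔY = k × ΔG = (+$457 billion) / 0.5226 ≈ +$874.5 billion.

+$874.5 billion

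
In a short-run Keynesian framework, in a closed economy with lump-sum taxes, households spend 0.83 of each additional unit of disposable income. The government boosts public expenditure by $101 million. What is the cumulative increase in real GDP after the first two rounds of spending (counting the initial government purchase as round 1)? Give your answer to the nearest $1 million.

Round 1 adds ΔG = $101 million; each later round is MPC = 0.83 times the previous.
After 2 rounds: 101 + 83.83 = ΔG·(1 − c^2)/(1 − c) = 101 × (1 − 0.6889)/0.17 ≈ $185 million.

$185 million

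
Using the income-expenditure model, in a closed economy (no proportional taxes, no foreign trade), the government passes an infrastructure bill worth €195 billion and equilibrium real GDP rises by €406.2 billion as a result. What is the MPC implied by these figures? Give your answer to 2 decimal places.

0.52

Implied spending multiplier k = ΔY/ΔG = 406.2/195 ≈ 2.0831.
Since k = 1/(1 − MPC), MPC = 1 − 1/k = 1 − ΔG/ΔY = 1 − 195/406.2 ≈ 0.52.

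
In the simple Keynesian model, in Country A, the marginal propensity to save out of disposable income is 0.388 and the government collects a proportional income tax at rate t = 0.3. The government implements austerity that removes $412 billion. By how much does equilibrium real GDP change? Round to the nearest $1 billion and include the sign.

MPC = 1 − MPS = 1 − 0.388 = 0.612.
Government-spending multiplier = 1/(1 − c(1−t)) = 1/(1 − 0.612×0.7) = 1/0.5716 ≈ 1.749.
ΔY = k × ΔG = (−$412 billion) / 0.5716 ≈ −$721 billion.

−$721 billion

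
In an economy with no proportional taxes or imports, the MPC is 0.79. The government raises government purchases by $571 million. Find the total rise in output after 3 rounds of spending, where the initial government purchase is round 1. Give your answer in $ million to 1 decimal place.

$1,378.5 million

Round 1 adds ΔG = $571 million; each later round is MPC = 0.79 times the previous.
After 3 rounds: 571 + 451.09 + 356.3611 = ΔG·(1 − c^3)/(1 − c) = 571 × (1 − 0.493039)/0.21 ≈ $1,378.5 million.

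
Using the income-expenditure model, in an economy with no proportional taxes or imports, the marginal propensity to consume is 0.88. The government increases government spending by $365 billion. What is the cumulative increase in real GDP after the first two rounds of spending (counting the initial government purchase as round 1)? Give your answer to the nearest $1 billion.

Round 1 adds ΔG = $365 billion; each later round is MPC = 0.88 times the previous.
After 2 rounds: 365 + 321.2 = ΔG·(1 − c^2)/(1 − c) = 365 × (1 − 0.7744)/0.12 ≈ $686 billion.

$686 billion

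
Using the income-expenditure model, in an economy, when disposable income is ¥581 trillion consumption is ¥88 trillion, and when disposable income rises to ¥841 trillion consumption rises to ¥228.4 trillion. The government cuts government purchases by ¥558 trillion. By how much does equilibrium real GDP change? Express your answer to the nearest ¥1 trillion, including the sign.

MPC = ΔC/ΔYd = (228.4 − 88)/(841 − 581) = 140.4/260 = 0.54.
Spending multiplier = 1/(1 − MPC) = 1/(1 − 0.54) = 1/0.46 ≈ 2.174.
ΔY = k × ΔG = (−¥558 trillion) / 0.46 ≈ −¥1,213 trillion.

−¥1,213 trillion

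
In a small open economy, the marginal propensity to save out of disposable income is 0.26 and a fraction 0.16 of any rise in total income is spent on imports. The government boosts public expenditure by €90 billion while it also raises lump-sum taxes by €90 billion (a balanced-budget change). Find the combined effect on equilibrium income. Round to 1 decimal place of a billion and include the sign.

MPC = 1 − MPS = 1 − 0.26 = 0.74.
Expenditure multiplier = 1/(1 − c + m) = 1/(1 − 0.74 + 0.16) = 1/0.42 ≈ 2.381.
ΔG contributes k·ΔG = (+€90 billion) / 0.42 ≈ +€214.3 billion.
ΔT of +€90 billion changes first-round spending by −c·ΔT = −€66.6 billion, contributing k·(−c·ΔT) = (−€66.6 billion) / 0.42 ≈ −€158.6 billion.
Net ΔY = k(ΔG − c·ΔT) = (+€23.4 billion) / 0.42 ≈ +€55.7 billion.

+€55.7 billion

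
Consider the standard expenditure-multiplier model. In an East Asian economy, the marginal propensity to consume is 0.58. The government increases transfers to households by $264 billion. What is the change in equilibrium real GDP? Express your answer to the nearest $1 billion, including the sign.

+$365 billion

The transfer change shifts disposable income by +$264 billion, so first-round consumption changes by c·ΔTR = 0.58 × (+$264 billion) = +$153.12 billion.
Expenditure multiplier = 1/(1 − MPC) = 1/(1 − 0.58) = 1/0.42 ≈ 2.381.
The transfer multiplier is c × k ≈ 1.381, so ΔY = k × (c·ΔTR) = (+$153.12 billion) / 0.42 ≈ +$365 billion.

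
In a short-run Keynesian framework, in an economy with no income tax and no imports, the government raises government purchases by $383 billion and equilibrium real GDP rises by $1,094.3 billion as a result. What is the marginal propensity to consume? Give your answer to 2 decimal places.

Implied spending multiplier k = ΔY/ΔG = 1,094.3/383 ≈ 2.8572.
Since k = 1/(1 − MPC), MPC = 1 − 1/k = 1 − ΔG/ΔY = 1 − 383/1,094.3 ≈ 0.65.

0.65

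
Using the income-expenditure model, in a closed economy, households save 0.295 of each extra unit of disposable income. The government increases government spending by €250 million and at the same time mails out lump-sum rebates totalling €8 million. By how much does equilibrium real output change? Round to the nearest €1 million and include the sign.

+€867 million

MPC = 1 − MPS = 1 − 0.295 = 0.705.
Expenditure multiplier = 1/(1 − MPC) = 1/(1 − 0.705) = 1/0.295 ≈ 3.39.
ΔG contributes k·ΔG = (+€250 million) / 0.295 ≈ +€847.5 million.
ΔT of −€8 million changes first-round spending by −c·ΔT = +€5.64 million, contributing k·(−c·ΔT) = (+€5.64 million) / 0.295 ≈ +€19.1 million.
Net ΔY = k(ΔG − c·ΔT) = (+€255.64 million) / 0.295 ≈ +€867 million.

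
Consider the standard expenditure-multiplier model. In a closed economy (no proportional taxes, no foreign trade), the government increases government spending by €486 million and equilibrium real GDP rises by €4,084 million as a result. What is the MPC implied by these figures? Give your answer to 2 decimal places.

Implied spending multiplier k = ΔY/ΔG = 4,084/486 ≈ 8.4033.
Since k = 1/(1 − MPC), MPC = 1 − 1/k = 1 − ΔG/ΔY = 1 − 486/4,084 ≈ 0.88.

0.88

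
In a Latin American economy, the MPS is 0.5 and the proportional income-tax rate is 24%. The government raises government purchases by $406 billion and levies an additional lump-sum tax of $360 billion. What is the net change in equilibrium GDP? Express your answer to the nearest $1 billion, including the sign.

+$365 billion

MPC = 1 − MPS = 1 − 0.5 = 0.5.
Expenditure multiplier = 1/(1 − c(1−t)) = 1/(1 − 0.5×0.76) = 1/0.62 ≈ 1.613.
ΔG contributes k·ΔG = (+$406 billion) / 0.62 ≈ +$654.8 billion.
ΔT of +$360 billion changes first-round spending by −c·ΔT = −$180 billion, contributing k·(−c·ΔT) = (−$180 billion) / 0.62 ≈ −$290.3 billion.
Net ΔY = k(ΔG − c·ΔT) = (+$226 billion) / 0.62 ≈ +$365 billion.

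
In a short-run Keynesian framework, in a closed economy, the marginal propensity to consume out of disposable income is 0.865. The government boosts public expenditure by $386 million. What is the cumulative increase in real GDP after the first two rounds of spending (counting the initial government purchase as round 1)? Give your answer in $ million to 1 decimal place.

Round 1 adds ΔG = $386 million; each later round is MPC = 0.865 times the previous.
After 2 rounds: 386 + 333.89 = ΔG·(1 − c^2)/(1 − c) = 386 × (1 − 0.748225)/0.135 ≈ $719.9 million.

$719.9 million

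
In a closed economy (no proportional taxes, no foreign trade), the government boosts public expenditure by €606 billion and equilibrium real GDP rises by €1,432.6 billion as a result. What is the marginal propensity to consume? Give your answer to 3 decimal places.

0.577

Implied spending multiplier k = ΔY/ΔG = 1,432.6/606 ≈ 2.364.
Since k = 1/(1 − MPC), MPC = 1 − 1/k = 1 − ΔG/ΔY = 1 − 606/1,432.6 ≈ 0.577.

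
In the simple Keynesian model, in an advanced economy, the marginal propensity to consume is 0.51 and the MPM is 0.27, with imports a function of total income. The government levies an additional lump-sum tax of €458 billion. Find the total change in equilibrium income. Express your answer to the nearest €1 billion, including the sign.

A lump-sum tax change of +€458 billion shifts disposable income by −€458 billion; first-round consumption changes by −c × ΔT = −0.51 × (+€458 billion) = −€233.58 billion.
Expenditure multiplier = 1/(1 − c + m) = 1/(1 − 0.51 + 0.27) = 1/0.76 ≈ 1.316.
The tax multiplier is −c × k ≈ −0.671, so ΔY = k × (−c·ΔT) = (−€233.58 billion) / 0.76 ≈ −€307 billion.

−€307 billion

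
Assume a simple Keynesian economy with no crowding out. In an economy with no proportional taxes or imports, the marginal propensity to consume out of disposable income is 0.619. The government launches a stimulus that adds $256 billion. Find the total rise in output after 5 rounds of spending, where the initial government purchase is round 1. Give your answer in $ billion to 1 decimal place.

$610.9 billion

Round 1 adds ΔG = $256 billion; each later round is MPC = 0.619 times the previous.
After 5 rounds: 256 + 158.464 + 98.089216 + 60.717224704 + 37.583962091776 = ΔG·(1 − c^5)/(1 − c) = 256 × (1 − 0.090876845839099)/0.381 ≈ $610.9 billion.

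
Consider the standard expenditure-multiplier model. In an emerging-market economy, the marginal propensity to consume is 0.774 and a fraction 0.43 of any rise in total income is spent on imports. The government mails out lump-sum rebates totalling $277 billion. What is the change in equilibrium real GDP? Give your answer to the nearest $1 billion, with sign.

A lump-sum tax change of −$277 billion shifts disposable income by +$277 billion; first-round consumption changes by −c × ΔT = −0.774 × (−$277 billion) = +$214.398 billion.
Expenditure multiplier = 1/(1 − c + m) = 1/(1 − 0.774 + 0.43) = 1/0.656 ≈ 1.524.
The tax multiplier is −c × k ≈ −1.18, so ΔY = k × (−c·ΔT) = (+$214.398 billion) / 0.656 ≈ +$327 billion.

+$327 billion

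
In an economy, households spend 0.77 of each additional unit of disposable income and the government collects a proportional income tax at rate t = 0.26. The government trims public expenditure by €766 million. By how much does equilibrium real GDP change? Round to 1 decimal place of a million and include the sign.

−€1,780.6 million

Government-spending multiplier = 1/(1 − c(1−t)) = 1/(1 − 0.77×0.74) = 1/0.4302 ≈ 2.325.
ΔY = k × ΔG = (−€766 million) / 0.4302 ≈ −€1,780.6 million.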